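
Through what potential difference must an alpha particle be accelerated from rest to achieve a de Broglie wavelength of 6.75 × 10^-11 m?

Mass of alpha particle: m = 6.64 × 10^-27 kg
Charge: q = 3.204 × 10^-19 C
2.26 × 10^-2 V

From λ = h/√(2mqV), we solve for V:

λ² = h²/(2mqV)
V = h²/(2mqλ²)
V = (6.626 × 10^-34 J·s)² / (2 × 6.64 × 10^-27 kg × 3.204 × 10^-19 C × (6.75 × 10^-11 m)²)
V = 2.26 × 10^-2 V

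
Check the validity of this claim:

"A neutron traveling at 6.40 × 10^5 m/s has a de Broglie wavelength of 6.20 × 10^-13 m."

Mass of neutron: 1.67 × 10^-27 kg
True

The claim is correct.

Using λ = h/(mv):
λ = (6.626 × 10^-34 J·s) / (1.67 × 10^-27 kg × 6.40 × 10^5 m/s)
λ = 6.20 × 10^-13 m

This matches the claimed value.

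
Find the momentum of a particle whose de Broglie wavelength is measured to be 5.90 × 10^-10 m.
1.12 × 10^-24 kg·m/s

From the de Broglie relation λ = h/p, we solve for p:

p = h/λ
p = (6.626 × 10^-34 J·s) / (5.90 × 10^-10 m)
p = 1.12 × 10^-24 kg·m/s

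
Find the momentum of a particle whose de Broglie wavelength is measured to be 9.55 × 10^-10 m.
6.94 × 10^-25 kg·m/s

From the de Broglie relation λ = h/p, we solve for p:

p = h/λ
p = (6.626 × 10^-34 J·s) / (9.55 × 10^-10 m)
p = 6.94 × 10^-25 kg·m/s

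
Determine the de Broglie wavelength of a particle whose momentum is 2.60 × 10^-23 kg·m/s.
2.55 × 10^-11 m

Using the de Broglie relation λ = h/p:

λ = h/p
λ = (6.626 × 10^-34 J·s) / (2.60 × 10^-23 kg·m/s)
λ = 2.55 × 10^-11 m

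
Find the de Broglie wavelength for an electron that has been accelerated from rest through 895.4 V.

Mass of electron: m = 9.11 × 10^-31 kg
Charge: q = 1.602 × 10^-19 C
4.10 × 10^-11 m

When a particle is accelerated through voltage V, it gains kinetic energy KE = qV.

The de Broglie wavelength is then λ = h/√(2mqV):

λ = h/√(2mqV)
λ = (6.626 × 10^-34 J·s) / √(2 × 9.11 × 10^-31 kg × 1.602 × 10^-19 C × 895.4 V)
λ = 4.10 × 10^-11 m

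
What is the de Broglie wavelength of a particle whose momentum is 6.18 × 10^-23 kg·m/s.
1.07 × 10^-11 m

Using the de Broglie relation λ = h/p:

λ = h/p
λ = (6.626 × 10^-34 J·s) / (6.18 × 10^-23 kg·m/s)
λ = 1.07 × 10^-11 m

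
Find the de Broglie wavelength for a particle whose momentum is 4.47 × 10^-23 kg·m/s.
1.48 × 10^-11 m

Using the de Broglie relation λ = h/p:

λ = h/p
λ = (6.626 × 10^-34 J·s) / (4.47 × 10^-23 kg·m/s)
λ = 1.48 × 10^-11 m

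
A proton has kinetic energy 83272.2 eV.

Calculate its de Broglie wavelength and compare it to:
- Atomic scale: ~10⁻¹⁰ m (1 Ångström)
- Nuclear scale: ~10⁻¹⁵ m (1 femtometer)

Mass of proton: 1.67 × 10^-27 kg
λ = 9.93 × 10^-14 m, which is between nuclear and atomic scales.

Using λ = h/√(2mKE):

KE = 83272.2 eV = 1.334 × 10^-14 J

λ = h/√(2mKE)
λ = (6.626 × 10^-34 J·s) / √(2 × 1.67 × 10^-27 kg × 1.334 × 10^-14 J)
λ = 9.93 × 10^-14 m

Comparison:
- Atomic scale (10⁻¹⁰ m): λ is 0.00099× this size
- Nuclear scale (10⁻¹⁵ m): λ is 99× this size

The wavelength is between nuclear and atomic scales.

This wavelength is appropriate for probing atomic structure but too large for nuclear physics experiments.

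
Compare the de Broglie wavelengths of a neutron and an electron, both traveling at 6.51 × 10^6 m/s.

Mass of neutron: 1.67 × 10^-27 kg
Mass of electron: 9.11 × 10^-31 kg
The electron has the longer wavelength.

Using λ = h/(mv), since both particles have the same velocity, the wavelength depends only on mass.

For neutron: λ₁ = h/(m₁v) = 6.09 × 10^-14 m
For electron: λ₂ = h/(m₂v) = 1.12 × 10^-10 m

Since λ ∝ 1/m at constant velocity, the lighter particle has the longer wavelength.

The electron has the longer de Broglie wavelength.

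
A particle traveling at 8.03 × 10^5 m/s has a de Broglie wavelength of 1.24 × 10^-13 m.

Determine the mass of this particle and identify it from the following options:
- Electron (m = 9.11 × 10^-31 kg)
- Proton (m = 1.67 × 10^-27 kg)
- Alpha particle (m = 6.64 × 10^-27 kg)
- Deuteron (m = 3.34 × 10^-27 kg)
The particle is an alpha particle.

From λ = h/(mv), solve for mass:

m = h/(λv)
m = (6.626 × 10^-34 J·s) / (1.24 × 10^-13 m × 8.03 × 10^5 m/s)
m = 6.65 × 10^-27 kg

Comparing with the listed masses, this is closest to an alpha particle.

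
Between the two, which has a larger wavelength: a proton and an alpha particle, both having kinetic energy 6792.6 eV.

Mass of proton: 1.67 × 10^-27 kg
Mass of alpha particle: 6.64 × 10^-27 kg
The proton has the longer wavelength.

Using λ = h/√(2mKE):

For proton: λ₁ = h/√(2m₁KE) = 3.48 × 10^-13 m
For alpha particle: λ₂ = h/√(2m₂KE) = 1.74 × 10^-13 m

Since λ ∝ 1/√m at constant kinetic energy, the lighter particle has the longer wavelength.

The proton has the longer de Broglie wavelength.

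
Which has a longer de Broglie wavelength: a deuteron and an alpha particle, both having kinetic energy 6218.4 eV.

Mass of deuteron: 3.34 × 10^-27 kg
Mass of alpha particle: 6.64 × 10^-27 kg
The deuteron has the longer wavelength.

Using λ = h/√(2mKE):

For deuteron: λ₁ = h/√(2m₁KE) = 2.57 × 10^-13 m
For alpha particle: λ₂ = h/√(2m₂KE) = 1.82 × 10^-13 m

Since λ ∝ 1/√m at constant kinetic energy, the lighter particle has the longer wavelength.

The deuteron has the longer de Broglie wavelength.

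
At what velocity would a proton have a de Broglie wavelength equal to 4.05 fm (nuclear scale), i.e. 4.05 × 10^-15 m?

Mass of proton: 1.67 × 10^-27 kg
9.80 × 10^7 m/s

From λ = h/(mv), solve for v:

v = h/(mλ)
v = (6.626 × 10^-34 J·s) / (1.67 × 10^-27 kg × 4.05 × 10^-15 m)
v = 9.80 × 10^7 m/s

Note: This velocity is 32.7% of the speed of light, so relativistic corrections would be needed for a more accurate calculation.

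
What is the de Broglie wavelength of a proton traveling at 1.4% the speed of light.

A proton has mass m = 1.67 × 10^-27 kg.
9.45 × 10^-14 m

Using the de Broglie relation λ = h/(mv):

v = 1.4% × c = 4.197 × 10^6 m/s

λ = h/(mv)
λ = (6.626 × 10^-34 J·s) / (1.67 × 10^-27 kg × 4.197 × 10^6 m/s)
λ = 9.45 × 10^-14 m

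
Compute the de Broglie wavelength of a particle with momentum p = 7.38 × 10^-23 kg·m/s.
8.98 × 10^-12 m

Using the de Broglie relation λ = h/p:

λ = h/p
λ = (6.626 × 10^-34 J·s) / (7.38 × 10^-23 kg·m/s)
λ = 8.98 × 10^-12 m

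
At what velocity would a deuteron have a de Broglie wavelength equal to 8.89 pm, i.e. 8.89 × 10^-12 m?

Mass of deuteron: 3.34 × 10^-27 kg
2.23 × 10^4 m/s

From λ = h/(mv), solve for v:

v = h/(mλ)
v = (6.626 × 10^-34 J·s) / (3.34 × 10^-27 kg × 8.89 × 10^-12 m)
v = 2.23 × 10^4 m/s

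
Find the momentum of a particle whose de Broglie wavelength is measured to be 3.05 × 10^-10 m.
2.17 × 10^-24 kg·m/s

From the de Broglie relation λ = h/p, we solve for p:

p = h/λ
p = (6.626 × 10^-34 J·s) / (3.05 × 10^-10 m)
p = 2.17 × 10^-24 kg·m/s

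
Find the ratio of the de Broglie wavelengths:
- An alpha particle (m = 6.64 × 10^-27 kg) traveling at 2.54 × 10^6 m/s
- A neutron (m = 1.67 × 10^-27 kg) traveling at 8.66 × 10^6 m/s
λ₁/λ₂ = 0.857

Using λ = h/(mv):

λ₁ = h/(m₁v₁) = 3.93 × 10^-14 m
λ₂ = h/(m₂v₂) = 4.58 × 10^-14 m

Ratio λ₁/λ₂ = (m₂v₂)/(m₁v₁)
         = (1.67 × 10^-27 kg × 8.66 × 10^6 m/s) / (6.64 × 10^-27 kg × 2.54 × 10^6 m/s)
         = 0.857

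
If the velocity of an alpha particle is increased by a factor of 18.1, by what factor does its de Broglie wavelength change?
The wavelength decreases by a factor of 18.1.

From λ = h/(mv), the wavelength is inversely proportional to velocity:

λ ∝ 1/v

If v → 18.1v, then λ → λ/18.1

When velocity is increased by a factor of 18.1, the wavelength decreases by a factor of 18.1.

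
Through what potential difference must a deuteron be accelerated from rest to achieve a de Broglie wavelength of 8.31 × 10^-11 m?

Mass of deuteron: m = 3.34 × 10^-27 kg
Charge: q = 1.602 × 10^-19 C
5.94 × 10^-2 V

From λ = h/√(2mqV), we solve for V:

λ² = h²/(2mqV)
V = h²/(2mqλ²)
V = (6.626 × 10^-34 J·s)² / (2 × 3.34 × 10^-27 kg × 1.602 × 10^-19 C × (8.31 × 10^-11 m)²)
V = 5.94 × 10^-2 V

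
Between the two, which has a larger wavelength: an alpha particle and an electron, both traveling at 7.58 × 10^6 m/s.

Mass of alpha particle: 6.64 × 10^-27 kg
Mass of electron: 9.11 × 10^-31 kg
The electron has the longer wavelength.

Using λ = h/(mv), since both particles have the same velocity, the wavelength depends only on mass.

For alpha particle: λ₁ = h/(m₁v) = 1.32 × 10^-14 m
For electron: λ₂ = h/(m₂v) = 9.60 × 10^-11 m

Since λ ∝ 1/m at constant velocity, the lighter particle has the longer wavelength.

The electron has the longer de Broglie wavelength.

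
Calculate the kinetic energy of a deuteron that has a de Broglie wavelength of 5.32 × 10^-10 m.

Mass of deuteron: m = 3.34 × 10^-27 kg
2.32 × 10^-22 J (or 1.45 × 10^-3 eV)

From λ = h/√(2mKE), we solve for KE:

λ² = h²/(2mKE)
KE = h²/(2mλ²)
KE = (6.626 × 10^-34 J·s)² / (2 × 3.34 × 10^-27 kg × (5.32 × 10^-10 m)²)
KE = 2.32 × 10^-22 J
KE = 1.45 × 10^-3 eV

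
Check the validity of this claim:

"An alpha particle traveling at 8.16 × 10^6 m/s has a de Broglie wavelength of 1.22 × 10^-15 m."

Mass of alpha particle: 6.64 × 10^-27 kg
False

The claim is incorrect.

Using λ = h/(mv):
λ = (6.626 × 10^-34 J·s) / (6.64 × 10^-27 kg × 8.16 × 10^6 m/s)
λ = 1.22 × 10^-14 m

The actual wavelength differs from the claimed 1.22 × 10^-15 m.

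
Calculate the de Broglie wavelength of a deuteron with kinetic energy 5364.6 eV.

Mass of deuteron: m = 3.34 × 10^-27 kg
2.77 × 10^-13 m

Using λ = h/√(2mKE):

First convert KE to Joules: KE = 5364.6 eV = 8.595 × 10^-16 J

λ = h/√(2mKE)
λ = (6.626 × 10^-34 J·s) / √(2 × 3.34 × 10^-27 kg × 8.595 × 10^-16 J)
λ = 2.77 × 10^-13 m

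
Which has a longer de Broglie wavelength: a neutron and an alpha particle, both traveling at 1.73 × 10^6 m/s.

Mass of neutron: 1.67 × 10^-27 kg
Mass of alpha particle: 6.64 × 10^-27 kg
The neutron has the longer wavelength.

Using λ = h/(mv), since both particles have the same velocity, the wavelength depends only on mass.

For neutron: λ₁ = h/(m₁v) = 2.29 × 10^-13 m
For alpha particle: λ₂ = h/(m₂v) = 5.77 × 10^-14 m

Since λ ∝ 1/m at constant velocity, the lighter particle has the longer wavelength.

The neutron has the longer de Broglie wavelength.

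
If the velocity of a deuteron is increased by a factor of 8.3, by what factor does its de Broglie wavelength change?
The wavelength decreases by a factor of 8.3.

From λ = h/(mv), the wavelength is inversely proportional to velocity:

λ ∝ 1/v

If v → 8.3v, then λ → λ/8.3

When velocity is increased by a factor of 8.3, the wavelength decreases by a factor of 8.3.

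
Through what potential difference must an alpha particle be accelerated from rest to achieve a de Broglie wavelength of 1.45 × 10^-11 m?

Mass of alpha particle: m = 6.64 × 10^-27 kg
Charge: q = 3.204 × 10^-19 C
4.91 × 10^-1 V

From λ = h/√(2mqV), we solve for V:

λ² = h²/(2mqV)
V = h²/(2mqλ²)
V = (6.626 × 10^-34 J·s)² / (2 × 6.64 × 10^-27 kg × 3.204 × 10^-19 C × (1.45 × 10^-11 m)²)
V = 4.91 × 10^-1 V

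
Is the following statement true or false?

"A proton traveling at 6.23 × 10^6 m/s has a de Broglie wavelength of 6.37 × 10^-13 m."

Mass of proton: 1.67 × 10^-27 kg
False

The claim is incorrect.

Using λ = h/(mv):
λ = (6.626 × 10^-34 J·s) / (1.67 × 10^-27 kg × 6.23 × 10^6 m/s)
λ = 6.37 × 10^-14 m

The actual wavelength differs from the claimed 6.37 × 10^-13 m.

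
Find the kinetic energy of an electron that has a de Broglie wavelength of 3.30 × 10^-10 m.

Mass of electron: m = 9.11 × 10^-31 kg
2.21 × 10^-18 J (or 13.8 eV)

From λ = h/√(2mKE), we solve for KE:

λ² = h²/(2mKE)
KE = h²/(2mλ²)
KE = (6.626 × 10^-34 J·s)² / (2 × 9.11 × 10^-31 kg × (3.30 × 10^-10 m)²)
KE = 2.21 × 10^-18 J
KE = 13.8 eV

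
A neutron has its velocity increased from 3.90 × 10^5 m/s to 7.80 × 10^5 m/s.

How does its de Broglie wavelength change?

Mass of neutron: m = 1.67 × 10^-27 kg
The wavelength decreases by a factor of 2.

Using λ = h/(mv):

Initial wavelength: λ₁ = h/(mv₁) = 1.02 × 10^-12 m
Final wavelength: λ₂ = h/(mv₂) = 5.09 × 10^-13 m

Since λ ∝ 1/v, when velocity increases by a factor of 2, the wavelength decreases by a factor of 2.

λ₂/λ₁ = v₁/v₂ = 1/2

The wavelength decreases by a factor of 2.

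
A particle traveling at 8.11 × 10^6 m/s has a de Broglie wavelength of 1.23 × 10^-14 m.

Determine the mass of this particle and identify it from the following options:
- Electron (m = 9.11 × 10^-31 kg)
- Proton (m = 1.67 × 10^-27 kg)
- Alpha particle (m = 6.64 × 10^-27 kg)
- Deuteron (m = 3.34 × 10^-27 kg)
The particle is an alpha particle.

From λ = h/(mv), solve for mass:

m = h/(λv)
m = (6.626 × 10^-34 J·s) / (1.23 × 10^-14 m × 8.11 × 10^6 m/s)
m = 6.64 × 10^-27 kg

Comparing with the listed masses, this is closest to an alpha particle.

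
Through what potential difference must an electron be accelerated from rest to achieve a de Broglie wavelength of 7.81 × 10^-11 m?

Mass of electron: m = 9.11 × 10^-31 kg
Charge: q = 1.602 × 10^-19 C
247 V

From λ = h/√(2mqV), we solve for V:

λ² = h²/(2mqV)
V = h²/(2mqλ²)
V = (6.626 × 10^-34 J·s)² / (2 × 9.11 × 10^-31 kg × 1.602 × 10^-19 C × (7.81 × 10^-11 m)²)
V = 247 V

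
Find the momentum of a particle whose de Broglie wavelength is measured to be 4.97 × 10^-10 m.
1.33 × 10^-24 kg·m/s

From the de Broglie relation λ = h/p, we solve for p:

p = h/λ
p = (6.626 × 10^-34 J·s) / (4.97 × 10^-10 m)
p = 1.33 × 10^-24 kg·m/s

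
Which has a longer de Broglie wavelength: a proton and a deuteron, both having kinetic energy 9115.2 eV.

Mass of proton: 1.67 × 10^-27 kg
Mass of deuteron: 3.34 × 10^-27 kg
The proton has the longer wavelength.

Using λ = h/√(2mKE):

For proton: λ₁ = h/√(2m₁KE) = 3.00 × 10^-13 m
For deuteron: λ₂ = h/√(2m₂KE) = 2.12 × 10^-13 m

Since λ ∝ 1/√m at constant kinetic energy, the lighter particle has the longer wavelength.

The proton has the longer de Broglie wavelength.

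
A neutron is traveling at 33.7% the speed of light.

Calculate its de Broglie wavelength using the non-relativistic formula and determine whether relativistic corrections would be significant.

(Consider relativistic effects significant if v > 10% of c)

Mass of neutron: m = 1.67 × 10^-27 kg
Yes, relativistic corrections are needed.

Using the non-relativistic de Broglie formula λ = h/(mv):

v = 33.7% × c = 1.010 × 10^8 m/s

λ = h/(mv)
λ = (6.626 × 10^-34 J·s) / (1.67 × 10^-27 kg × 1.010 × 10^8 m/s)
λ = 3.93 × 10^-15 m

Since v = 33.7% of c > 10% of c, relativistic corrections ARE significant and the actual wavelength would differ from this non-relativistic estimate.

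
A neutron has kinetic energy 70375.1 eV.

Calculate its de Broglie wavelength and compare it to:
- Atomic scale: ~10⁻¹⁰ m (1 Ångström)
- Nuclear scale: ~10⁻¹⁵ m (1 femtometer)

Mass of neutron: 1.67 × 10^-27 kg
λ = 1.08 × 10^-13 m, which is between nuclear and atomic scales.

Using λ = h/√(2mKE):

KE = 70375.1 eV = 1.128 × 10^-14 J

λ = h/√(2mKE)
λ = (6.626 × 10^-34 J·s) / √(2 × 1.67 × 10^-27 kg × 1.128 × 10^-14 J)
λ = 1.08 × 10^-13 m

Comparison:
- Atomic scale (10⁻¹⁰ m): λ is 0.0011× this size
- Nuclear scale (10⁻¹⁵ m): λ is 1.1e+02× this size

The wavelength is between nuclear and atomic scales.

This wavelength is appropriate for probing atomic structure but too large for nuclear physics experiments.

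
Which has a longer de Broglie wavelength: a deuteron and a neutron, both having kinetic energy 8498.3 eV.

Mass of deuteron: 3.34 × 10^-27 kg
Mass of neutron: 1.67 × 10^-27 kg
The neutron has the longer wavelength.

Using λ = h/√(2mKE):

For deuteron: λ₁ = h/√(2m₁KE) = 2.20 × 10^-13 m
For neutron: λ₂ = h/√(2m₂KE) = 3.11 × 10^-13 m

Since λ ∝ 1/√m at constant kinetic energy, the lighter particle has the longer wavelength.

The neutron has the longer de Broglie wavelength.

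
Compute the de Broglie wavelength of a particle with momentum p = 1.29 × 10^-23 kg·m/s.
5.14 × 10^-11 m

Using the de Broglie relation λ = h/p:

λ = h/p
λ = (6.626 × 10^-34 J·s) / (1.29 × 10^-23 kg·m/s)
λ = 5.14 × 10^-11 m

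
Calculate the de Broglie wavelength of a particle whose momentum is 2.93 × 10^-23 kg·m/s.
2.26 × 10^-11 m

Using the de Broglie relation λ = h/p:

λ = h/p
λ = (6.626 × 10^-34 J·s) / (2.93 × 10^-23 kg·m/s)
λ = 2.26 × 10^-11 m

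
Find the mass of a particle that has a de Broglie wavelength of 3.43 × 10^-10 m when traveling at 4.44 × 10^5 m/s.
4.35 × 10^-30 kg

From the de Broglie relation λ = h/(mv), we solve for m:

m = h/(λv)
m = (6.626 × 10^-34 J·s) / (3.43 × 10^-10 m × 4.44 × 10^5 m/s)
m = 4.35 × 10^-30 kg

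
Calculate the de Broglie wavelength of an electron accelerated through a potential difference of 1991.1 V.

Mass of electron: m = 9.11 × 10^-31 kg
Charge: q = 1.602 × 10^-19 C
2.75 × 10^-11 m

When a particle is accelerated through voltage V, it gains kinetic energy KE = qV.

The de Broglie wavelength is then λ = h/√(2mqV):

λ = h/√(2mqV)
λ = (6.626 × 10^-34 J·s) / √(2 × 9.11 × 10^-31 kg × 1.602 × 10^-19 C × 1991.1 V)
λ = 2.75 × 10^-11 m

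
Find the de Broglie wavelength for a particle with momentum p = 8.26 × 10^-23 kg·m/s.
8.02 × 10^-12 m

Using the de Broglie relation λ = h/p:

λ = h/p
λ = (6.626 × 10^-34 J·s) / (8.26 × 10^-23 kg·m/s)
λ = 8.02 × 10^-12 m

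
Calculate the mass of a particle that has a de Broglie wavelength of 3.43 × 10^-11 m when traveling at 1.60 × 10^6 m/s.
1.21 × 10^-29 kg

From the de Broglie relation λ = h/(mv), we solve for m:

m = h/(λv)
m = (6.626 × 10^-34 J·s) / (3.43 × 10^-11 m × 1.60 × 10^6 m/s)
m = 1.21 × 10^-29 kg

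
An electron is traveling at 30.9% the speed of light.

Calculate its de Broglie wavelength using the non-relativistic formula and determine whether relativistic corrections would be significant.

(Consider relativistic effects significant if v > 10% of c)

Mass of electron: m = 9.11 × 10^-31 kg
Yes, relativistic corrections are needed.

Using the non-relativistic de Broglie formula λ = h/(mv):

v = 30.9% × c = 9.264 × 10^7 m/s

λ = h/(mv)
λ = (6.626 × 10^-34 J·s) / (9.11 × 10^-31 kg × 9.264 × 10^7 m/s)
λ = 7.85 × 10^-12 m

Since v = 30.9% of c > 10% of c, relativistic corrections ARE significant and the actual wavelength would differ from this non-relativistic estimate.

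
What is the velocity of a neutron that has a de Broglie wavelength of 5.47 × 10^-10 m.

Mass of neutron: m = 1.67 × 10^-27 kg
7.25 × 10^2 m/s

From the de Broglie relation λ = h/(mv), we solve for v:

v = h/(mλ)
v = (6.626 × 10^-34 J·s) / (1.67 × 10^-27 kg × 5.47 × 10^-10 m)
v = 7.25 × 10^2 m/s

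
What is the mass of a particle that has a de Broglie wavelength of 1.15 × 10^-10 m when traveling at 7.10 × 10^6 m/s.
8.12 × 10^-31 kg

From the de Broglie relation λ = h/(mv), we solve for m:

m = h/(λv)
m = (6.626 × 10^-34 J·s) / (1.15 × 10^-10 m × 7.10 × 10^6 m/s)
m = 8.12 × 10^-31 kg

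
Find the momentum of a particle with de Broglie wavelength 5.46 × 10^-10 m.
1.21 × 10^-24 kg·m/s

From the de Broglie relation λ = h/p, we solve for p:

p = h/λ
p = (6.626 × 10^-34 J·s) / (5.46 × 10^-10 m)
p = 1.21 × 10^-24 kg·m/s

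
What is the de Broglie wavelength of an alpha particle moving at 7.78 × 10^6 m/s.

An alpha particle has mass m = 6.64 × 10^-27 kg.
1.28 × 10^-14 m

Using the de Broglie relation λ = h/(mv):

λ = h/(mv)
λ = (6.626 × 10^-34 J·s) / (6.64 × 10^-27 kg × 7.78 × 10^6 m/s)
λ = 1.28 × 10^-14 m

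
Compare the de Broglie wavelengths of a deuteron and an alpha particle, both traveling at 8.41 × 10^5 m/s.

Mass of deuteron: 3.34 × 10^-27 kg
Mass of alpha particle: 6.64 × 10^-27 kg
The deuteron has the longer wavelength.

Using λ = h/(mv), since both particles have the same velocity, the wavelength depends only on mass.

For deuteron: λ₁ = h/(m₁v) = 2.36 × 10^-13 m
For alpha particle: λ₂ = h/(m₂v) = 1.19 × 10^-13 m

Since λ ∝ 1/m at constant velocity, the lighter particle has the longer wavelength.

The deuteron has the longer de Broglie wavelength.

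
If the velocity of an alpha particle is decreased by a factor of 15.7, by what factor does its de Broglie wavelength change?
The wavelength increases by a factor of 15.7.

From λ = h/(mv), the wavelength is inversely proportional to velocity:

λ ∝ 1/v

If v → v/15.7, then λ → 15.7λ

When velocity is decreased by a factor of 15.7, the wavelength increases by a factor of 15.7.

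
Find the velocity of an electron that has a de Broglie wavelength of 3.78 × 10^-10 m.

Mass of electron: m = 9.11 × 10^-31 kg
1.92 × 10^6 m/s

From the de Broglie relation λ = h/(mv), we solve for v:

v = h/(mλ)
v = (6.626 × 10^-34 J·s) / (9.11 × 10^-31 kg × 3.78 × 10^-10 m)
v = 1.92 × 10^6 m/s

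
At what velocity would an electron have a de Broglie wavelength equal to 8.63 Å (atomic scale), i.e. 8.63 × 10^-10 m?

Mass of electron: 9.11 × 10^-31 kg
8.43 × 10^5 m/s

From λ = h/(mv), solve for v:

v = h/(mλ)
v = (6.626 × 10^-34 J·s) / (9.11 × 10^-31 kg × 8.63 × 10^-10 m)
v = 8.43 × 10^5 m/s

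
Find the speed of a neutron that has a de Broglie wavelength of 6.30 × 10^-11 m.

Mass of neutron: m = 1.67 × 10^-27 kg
6.30 × 10^3 m/s

From the de Broglie relation λ = h/(mv), we solve for v:

v = h/(mλ)
v = (6.626 × 10^-34 J·s) / (1.67 × 10^-27 kg × 6.30 × 10^-11 m)
v = 6.30 × 10^3 m/s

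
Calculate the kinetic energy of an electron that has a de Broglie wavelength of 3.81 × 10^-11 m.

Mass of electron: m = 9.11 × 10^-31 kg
1.66 × 10^-16 J (or 1.04 × 10^3 eV)

From λ = h/√(2mKE), we solve for KE:

λ² = h²/(2mKE)
KE = h²/(2mλ²)
KE = (6.626 × 10^-34 J·s)² / (2 × 9.11 × 10^-31 kg × (3.81 × 10^-11 m)²)
KE = 1.66 × 10^-16 J
KE = 1.04 × 10^3 eV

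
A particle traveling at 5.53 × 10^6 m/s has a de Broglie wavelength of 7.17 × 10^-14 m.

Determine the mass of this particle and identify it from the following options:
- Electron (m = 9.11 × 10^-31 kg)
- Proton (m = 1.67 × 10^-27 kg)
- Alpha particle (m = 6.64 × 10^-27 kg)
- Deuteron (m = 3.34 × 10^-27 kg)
The particle is a proton.

From λ = h/(mv), solve for mass:

m = h/(λv)
m = (6.626 × 10^-34 J·s) / (7.17 × 10^-14 m × 5.53 × 10^6 m/s)
m = 1.67 × 10^-27 kg

Comparing with the listed masses, this is closest to a proton.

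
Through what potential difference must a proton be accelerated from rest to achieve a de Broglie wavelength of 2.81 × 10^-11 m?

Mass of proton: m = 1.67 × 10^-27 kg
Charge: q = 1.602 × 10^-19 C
1.04 V

From λ = h/√(2mqV), we solve for V:

λ² = h²/(2mqV)
V = h²/(2mqλ²)
V = (6.626 × 10^-34 J·s)² / (2 × 1.67 × 10^-27 kg × 1.602 × 10^-19 C × (2.81 × 10^-11 m)²)
V = 1.04 V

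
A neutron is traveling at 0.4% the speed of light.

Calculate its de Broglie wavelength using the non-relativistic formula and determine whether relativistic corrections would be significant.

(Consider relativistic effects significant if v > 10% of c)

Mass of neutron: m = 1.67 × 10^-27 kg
No, relativistic corrections are not needed.

Using the non-relativistic de Broglie formula λ = h/(mv):

v = 0.4% × c = 1.199 × 10^6 m/s

λ = h/(mv)
λ = (6.626 × 10^-34 J·s) / (1.67 × 10^-27 kg × 1.199 × 10^6 m/s)
λ = 3.31 × 10^-13 m

Since v = 0.4% of c < 10% of c, relativistic corrections are NOT significant and this non-relativistic result is a good approximation.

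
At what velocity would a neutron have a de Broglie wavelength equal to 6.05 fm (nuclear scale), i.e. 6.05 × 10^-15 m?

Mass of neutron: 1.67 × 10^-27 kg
6.56 × 10^7 m/s

From λ = h/(mv), solve for v:

v = h/(mλ)
v = (6.626 × 10^-34 J·s) / (1.67 × 10^-27 kg × 6.05 × 10^-15 m)
v = 6.56 × 10^7 m/s

Note: This velocity is 21.9% of the speed of light, so relativistic corrections would be needed for a more accurate calculation.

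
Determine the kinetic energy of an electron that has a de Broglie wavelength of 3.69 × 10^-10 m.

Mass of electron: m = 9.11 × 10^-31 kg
1.77 × 10^-18 J (or 11.0 eV)

From λ = h/√(2mKE), we solve for KE:

λ² = h²/(2mKE)
KE = h²/(2mλ²)
KE = (6.626 × 10^-34 J·s)² / (2 × 9.11 × 10^-31 kg × (3.69 × 10^-10 m)²)
KE = 1.77 × 10^-18 J
KE = 11.0 eV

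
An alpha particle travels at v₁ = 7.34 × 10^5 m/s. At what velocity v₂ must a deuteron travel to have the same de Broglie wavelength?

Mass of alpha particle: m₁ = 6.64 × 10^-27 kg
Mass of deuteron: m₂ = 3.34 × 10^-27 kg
v₂ = 1.46 × 10^6 m/s

For equal de Broglie wavelengths: λ₁ = λ₂

h/(m₁v₁) = h/(m₂v₂)
m₁v₁ = m₂v₂
v₂ = v₁ · (m₁/m₂)

v₂ = 7.34 × 10^5 m/s × (6.64 × 10^-27 kg / 3.34 × 10^-27 kg)
v₂ = 1.46 × 10^6 m/s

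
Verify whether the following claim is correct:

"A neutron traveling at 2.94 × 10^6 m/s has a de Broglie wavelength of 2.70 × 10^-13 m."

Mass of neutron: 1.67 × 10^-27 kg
False

The claim is incorrect.

Using λ = h/(mv):
λ = (6.626 × 10^-34 J·s) / (1.67 × 10^-27 kg × 2.94 × 10^6 m/s)
λ = 1.35 × 10^-13 m

The actual wavelength differs from the claimed 2.70 × 10^-13 m.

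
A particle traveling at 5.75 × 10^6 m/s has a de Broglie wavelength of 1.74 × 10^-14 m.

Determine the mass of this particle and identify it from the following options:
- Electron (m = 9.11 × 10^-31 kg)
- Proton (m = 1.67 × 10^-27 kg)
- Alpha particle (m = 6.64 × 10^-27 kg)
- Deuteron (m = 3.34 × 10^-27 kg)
The particle is an alpha particle.

From λ = h/(mv), solve for mass:

m = h/(λv)
m = (6.626 × 10^-34 J·s) / (1.74 × 10^-14 m × 5.75 × 10^6 m/s)
m = 6.62 × 10^-27 kg

Comparing with the listed masses, this is closest to an alpha particle.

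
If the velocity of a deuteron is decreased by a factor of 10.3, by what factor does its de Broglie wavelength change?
The wavelength increases by a factor of 10.3.

From λ = h/(mv), the wavelength is inversely proportional to velocity:

λ ∝ 1/v

If v → v/10.3, then λ → 10.3λ

When velocity is decreased by a factor of 10.3, the wavelength increases by a factor of 10.3.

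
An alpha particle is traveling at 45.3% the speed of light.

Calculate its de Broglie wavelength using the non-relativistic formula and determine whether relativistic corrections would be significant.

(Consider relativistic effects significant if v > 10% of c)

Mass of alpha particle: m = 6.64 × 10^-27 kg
Yes, relativistic corrections are needed.

Using the non-relativistic de Broglie formula λ = h/(mv):

v = 45.3% × c = 1.358 × 10^8 m/s

λ = h/(mv)
λ = (6.626 × 10^-34 J·s) / (6.64 × 10^-27 kg × 1.358 × 10^8 m/s)
λ = 7.35 × 10^-16 m

Since v = 45.3% of c > 10% of c, relativistic corrections ARE significant and the actual wavelength would differ from this non-relativistic estimate.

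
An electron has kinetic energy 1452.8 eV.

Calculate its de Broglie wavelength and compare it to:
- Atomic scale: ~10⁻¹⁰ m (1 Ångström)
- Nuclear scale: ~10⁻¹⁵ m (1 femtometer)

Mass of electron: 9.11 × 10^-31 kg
λ = 3.22 × 10^-11 m, which is between nuclear and atomic scales.

Using λ = h/√(2mKE):

KE = 1452.8 eV = 2.328 × 10^-16 J

λ = h/√(2mKE)
λ = (6.626 × 10^-34 J·s) / √(2 × 9.11 × 10^-31 kg × 2.328 × 10^-16 J)
λ = 3.22 × 10^-11 m

Comparison:
- Atomic scale (10⁻¹⁰ m): λ is 0.32× this size
- Nuclear scale (10⁻¹⁵ m): λ is 3.2e+04× this size

The wavelength is between nuclear and atomic scales.

This wavelength is appropriate for probing atomic structure but too large for nuclear physics experiments.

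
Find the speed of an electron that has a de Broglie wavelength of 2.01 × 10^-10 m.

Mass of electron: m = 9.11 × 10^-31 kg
3.62 × 10^6 m/s

From the de Broglie relation λ = h/(mv), we solve for v:

v = h/(mλ)
v = (6.626 × 10^-34 J·s) / (9.11 × 10^-31 kg × 2.01 × 10^-10 m)
v = 3.62 × 10^6 m/s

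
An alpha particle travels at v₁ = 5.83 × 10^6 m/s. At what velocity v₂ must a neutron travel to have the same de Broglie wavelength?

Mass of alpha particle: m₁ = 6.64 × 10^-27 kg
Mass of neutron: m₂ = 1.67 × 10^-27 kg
v₂ = 2.32 × 10^7 m/s

For equal de Broglie wavelengths: λ₁ = λ₂

h/(m₁v₁) = h/(m₂v₂)
m₁v₁ = m₂v₂
v₂ = v₁ · (m₁/m₂)

v₂ = 5.83 × 10^6 m/s × (6.64 × 10^-27 kg / 1.67 × 10^-27 kg)
v₂ = 2.32 × 10^7 m/s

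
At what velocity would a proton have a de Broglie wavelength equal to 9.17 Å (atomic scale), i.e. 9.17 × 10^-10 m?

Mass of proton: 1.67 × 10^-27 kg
4.33 × 10^2 m/s

From λ = h/(mv), solve for v:

v = h/(mλ)
v = (6.626 × 10^-34 J·s) / (1.67 × 10^-27 kg × 9.17 × 10^-10 m)
v = 4.33 × 10^2 m/s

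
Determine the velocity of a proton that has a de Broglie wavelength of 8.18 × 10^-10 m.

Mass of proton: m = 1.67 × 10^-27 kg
4.85 × 10^2 m/s

From the de Broglie relation λ = h/(mv), we solve for v:

v = h/(mλ)
v = (6.626 × 10^-34 J·s) / (1.67 × 10^-27 kg × 8.18 × 10^-10 m)
v = 4.85 × 10^2 m/s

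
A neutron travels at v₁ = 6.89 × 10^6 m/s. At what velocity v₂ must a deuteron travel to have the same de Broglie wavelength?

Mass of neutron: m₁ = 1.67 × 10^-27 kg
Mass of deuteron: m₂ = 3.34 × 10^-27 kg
v₂ = 3.44 × 10^6 m/s

For equal de Broglie wavelengths: λ₁ = λ₂

h/(m₁v₁) = h/(m₂v₂)
m₁v₁ = m₂v₂
v₂ = v₁ · (m₁/m₂)

v₂ = 6.89 × 10^6 m/s × (1.67 × 10^-27 kg / 3.34 × 10^-27 kg)
v₂ = 3.44 × 10^6 m/s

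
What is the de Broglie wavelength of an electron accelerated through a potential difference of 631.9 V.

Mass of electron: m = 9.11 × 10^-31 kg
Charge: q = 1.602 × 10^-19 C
4.88 × 10^-11 m

When a particle is accelerated through voltage V, it gains kinetic energy KE = qV.

The de Broglie wavelength is then λ = h/√(2mqV):

λ = h/√(2mqV)
λ = (6.626 × 10^-34 J·s) / √(2 × 9.11 × 10^-31 kg × 1.602 × 10^-19 C × 631.9 V)
λ = 4.88 × 10^-11 m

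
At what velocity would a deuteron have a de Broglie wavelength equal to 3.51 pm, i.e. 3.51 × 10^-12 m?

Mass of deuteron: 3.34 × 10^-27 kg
5.65 × 10^4 m/s

From λ = h/(mv), solve for v:

v = h/(mλ)
v = (6.626 × 10^-34 J·s) / (3.34 × 10^-27 kg × 3.51 × 10^-12 m)
v = 5.65 × 10^4 m/s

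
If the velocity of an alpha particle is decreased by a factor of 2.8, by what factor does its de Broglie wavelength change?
The wavelength increases by a factor of 2.8.

From λ = h/(mv), the wavelength is inversely proportional to velocity:

λ ∝ 1/v

If v → v/2.8, then λ → 2.8λ

When velocity is decreased by a factor of 2.8, the wavelength increases by a factor of 2.8.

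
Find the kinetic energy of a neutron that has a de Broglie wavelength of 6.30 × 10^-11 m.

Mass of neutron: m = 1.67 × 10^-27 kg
3.31 × 10^-20 J (or 0.207 eV)

From λ = h/√(2mKE), we solve for KE:

λ² = h²/(2mKE)
KE = h²/(2mλ²)
KE = (6.626 × 10^-34 J·s)² / (2 × 1.67 × 10^-27 kg × (6.30 × 10^-11 m)²)
KE = 3.31 × 10^-20 J
KE = 0.207 eV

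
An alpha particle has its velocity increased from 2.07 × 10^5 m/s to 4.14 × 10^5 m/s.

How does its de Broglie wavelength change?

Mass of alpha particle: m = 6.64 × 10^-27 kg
The wavelength decreases by a factor of 2.

Using λ = h/(mv):

Initial wavelength: λ₁ = h/(mv₁) = 4.82 × 10^-13 m
Final wavelength: λ₂ = h/(mv₂) = 2.41 × 10^-13 m

Since λ ∝ 1/v, when velocity increases by a factor of 2, the wavelength decreases by a factor of 2.

λ₂/λ₁ = v₁/v₂ = 1/2

The wavelength decreases by a factor of 2.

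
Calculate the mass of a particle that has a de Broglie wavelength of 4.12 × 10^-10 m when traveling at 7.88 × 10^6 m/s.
2.04 × 10^-31 kg

From the de Broglie relation λ = h/(mv), we solve for m:

m = h/(λv)
m = (6.626 × 10^-34 J·s) / (4.12 × 10^-10 m × 7.88 × 10^6 m/s)
m = 2.04 × 10^-31 kg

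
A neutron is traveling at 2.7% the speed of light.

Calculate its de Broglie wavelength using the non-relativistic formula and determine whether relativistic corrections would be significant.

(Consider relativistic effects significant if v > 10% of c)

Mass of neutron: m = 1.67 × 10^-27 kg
No, relativistic corrections are not needed.

Using the non-relativistic de Broglie formula λ = h/(mv):

v = 2.7% × c = 8.094 × 10^6 m/s

λ = h/(mv)
λ = (6.626 × 10^-34 J·s) / (1.67 × 10^-27 kg × 8.094 × 10^6 m/s)
λ = 4.90 × 10^-14 m

Since v = 2.7% of c < 10% of c, relativistic corrections are NOT significant and this non-relativistic result is a good approximation.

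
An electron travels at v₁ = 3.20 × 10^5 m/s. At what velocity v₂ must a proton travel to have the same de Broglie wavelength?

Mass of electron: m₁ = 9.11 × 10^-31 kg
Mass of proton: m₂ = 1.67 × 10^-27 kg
v₂ = 1.75 × 10^2 m/s

For equal de Broglie wavelengths: λ₁ = λ₂

h/(m₁v₁) = h/(m₂v₂)
m₁v₁ = m₂v₂
v₂ = v₁ · (m₁/m₂)

v₂ = 3.20 × 10^5 m/s × (9.11 × 10^-31 kg / 1.67 × 10^-27 kg)
v₂ = 1.75 × 10^2 m/s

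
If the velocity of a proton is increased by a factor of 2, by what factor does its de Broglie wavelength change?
The wavelength decreases by a factor of 2.

From λ = h/(mv), the wavelength is inversely proportional to velocity:

λ ∝ 1/v

If v → 2v, then λ → λ/2

When velocity is increased by a factor of 2, the wavelength decreases by a factor of 2.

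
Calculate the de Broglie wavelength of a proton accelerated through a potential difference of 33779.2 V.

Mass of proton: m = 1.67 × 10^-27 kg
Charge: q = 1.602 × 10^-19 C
1.56 × 10^-13 m

When a particle is accelerated through voltage V, it gains kinetic energy KE = qV.

The de Broglie wavelength is then λ = h/√(2mqV):

λ = h/√(2mqV)
λ = (6.626 × 10^-34 J·s) / √(2 × 1.67 × 10^-27 kg × 1.602 × 10^-19 C × 33779.2 V)
λ = 1.56 × 10^-13 m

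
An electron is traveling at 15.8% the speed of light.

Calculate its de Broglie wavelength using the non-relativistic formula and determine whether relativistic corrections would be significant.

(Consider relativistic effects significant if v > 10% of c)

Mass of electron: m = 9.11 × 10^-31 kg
Yes, relativistic corrections are needed.

Using the non-relativistic de Broglie formula λ = h/(mv):

v = 15.8% × c = 4.737 × 10^7 m/s

λ = h/(mv)
λ = (6.626 × 10^-34 J·s) / (9.11 × 10^-31 kg × 4.737 × 10^7 m/s)
λ = 1.54 × 10^-11 m

Since v = 15.8% of c > 10% of c, relativistic corrections ARE significant and the actual wavelength would differ from this non-relativistic estimate.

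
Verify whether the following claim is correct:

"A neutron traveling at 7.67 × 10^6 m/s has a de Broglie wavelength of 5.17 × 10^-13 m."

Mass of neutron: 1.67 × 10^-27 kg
False

The claim is incorrect.

Using λ = h/(mv):
λ = (6.626 × 10^-34 J·s) / (1.67 × 10^-27 kg × 7.67 × 10^6 m/s)
λ = 5.17 × 10^-14 m

The actual wavelength differs from the claimed 5.17 × 10^-13 m.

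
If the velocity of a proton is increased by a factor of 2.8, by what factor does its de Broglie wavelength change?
The wavelength decreases by a factor of 2.8.

From λ = h/(mv), the wavelength is inversely proportional to velocity:

λ ∝ 1/v

If v → 2.8v, then λ → λ/2.8

When velocity is increased by a factor of 2.8, the wavelength decreases by a factor of 2.8.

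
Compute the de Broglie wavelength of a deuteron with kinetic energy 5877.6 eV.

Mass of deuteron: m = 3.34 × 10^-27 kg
2.64 × 10^-13 m

Using λ = h/√(2mKE):

First convert KE to Joules: KE = 5877.6 eV = 9.417 × 10^-16 J

λ = h/√(2mKE)
λ = (6.626 × 10^-34 J·s) / √(2 × 3.34 × 10^-27 kg × 9.417 × 10^-16 J)
λ = 2.64 × 10^-13 m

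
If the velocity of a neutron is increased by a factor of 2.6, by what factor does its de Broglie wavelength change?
The wavelength decreases by a factor of 2.6.

From λ = h/(mv), the wavelength is inversely proportional to velocity:

λ ∝ 1/v

If v → 2.6v, then λ → λ/2.6

When velocity is increased by a factor of 2.6, the wavelength decreases by a factor of 2.6.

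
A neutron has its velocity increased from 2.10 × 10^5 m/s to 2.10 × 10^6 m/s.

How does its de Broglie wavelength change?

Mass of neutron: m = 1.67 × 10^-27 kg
The wavelength decreases by a factor of 10.

Using λ = h/(mv):

Initial wavelength: λ₁ = h/(mv₁) = 1.89 × 10^-12 m
Final wavelength: λ₂ = h/(mv₂) = 1.89 × 10^-13 m

Since λ ∝ 1/v, when velocity increases by a factor of 10, the wavelength decreases by a factor of 10.

λ₂/λ₁ = v₁/v₂ = 1/10

The wavelength decreases by a factor of 10.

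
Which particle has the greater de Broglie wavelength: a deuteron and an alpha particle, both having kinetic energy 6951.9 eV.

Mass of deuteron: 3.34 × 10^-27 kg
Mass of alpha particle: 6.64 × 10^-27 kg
The deuteron has the longer wavelength.

Using λ = h/√(2mKE):

For deuteron: λ₁ = h/√(2m₁KE) = 2.43 × 10^-13 m
For alpha particle: λ₂ = h/√(2m₂KE) = 1.72 × 10^-13 m

Since λ ∝ 1/√m at constant kinetic energy, the lighter particle has the longer wavelength.

The deuteron has the longer de Broglie wavelength.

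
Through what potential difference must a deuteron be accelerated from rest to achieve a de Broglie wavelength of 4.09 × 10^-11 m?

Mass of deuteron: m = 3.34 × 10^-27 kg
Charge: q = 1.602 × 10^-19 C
2.45 × 10^-1 V

From λ = h/√(2mqV), we solve for V:

λ² = h²/(2mqV)
V = h²/(2mqλ²)
V = (6.626 × 10^-34 J·s)² / (2 × 3.34 × 10^-27 kg × 1.602 × 10^-19 C × (4.09 × 10^-11 m)²)
V = 2.45 × 10^-1 V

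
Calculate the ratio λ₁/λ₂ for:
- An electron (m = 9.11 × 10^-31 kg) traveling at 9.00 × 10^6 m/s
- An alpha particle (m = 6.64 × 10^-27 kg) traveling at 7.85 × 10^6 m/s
λ₁/λ₂ = 6.36 × 10^3

Using λ = h/(mv):

λ₁ = h/(m₁v₁) = 8.08 × 10^-11 m
λ₂ = h/(m₂v₂) = 1.27 × 10^-14 m

Ratio λ₁/λ₂ = (m₂v₂)/(m₁v₁)
         = (6.64 × 10^-27 kg × 7.85 × 10^6 m/s) / (9.11 × 10^-31 kg × 9.00 × 10^6 m/s)
         = 6.36 × 10^3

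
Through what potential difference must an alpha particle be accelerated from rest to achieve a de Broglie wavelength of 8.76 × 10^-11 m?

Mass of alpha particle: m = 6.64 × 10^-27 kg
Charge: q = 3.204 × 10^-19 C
1.34 × 10^-2 V

From λ = h/√(2mqV), we solve for V:

λ² = h²/(2mqV)
V = h²/(2mqλ²)
V = (6.626 × 10^-34 J·s)² / (2 × 6.64 × 10^-27 kg × 3.204 × 10^-19 C × (8.76 × 10^-11 m)²)
V = 1.34 × 10^-2 V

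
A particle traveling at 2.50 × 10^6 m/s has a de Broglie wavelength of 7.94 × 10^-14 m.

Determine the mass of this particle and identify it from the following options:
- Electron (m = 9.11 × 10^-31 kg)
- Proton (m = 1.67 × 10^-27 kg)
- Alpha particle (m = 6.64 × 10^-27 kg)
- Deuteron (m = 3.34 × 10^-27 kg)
The particle is a deuteron.

From λ = h/(mv), solve for mass:

m = h/(λv)
m = (6.626 × 10^-34 J·s) / (7.94 × 10^-14 m × 2.50 × 10^6 m/s)
m = 3.34 × 10^-27 kg

Comparing with the listed masses, this is closest to a deuteron.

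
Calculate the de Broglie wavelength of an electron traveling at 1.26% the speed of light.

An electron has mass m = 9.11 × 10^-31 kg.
1.93 × 10^-10 m

Using the de Broglie relation λ = h/(mv):

v = 1.26% × c = 3.777 × 10^6 m/s

λ = h/(mv)
λ = (6.626 × 10^-34 J·s) / (9.11 × 10^-31 kg × 3.777 × 10^6 m/s)
λ = 1.93 × 10^-10 m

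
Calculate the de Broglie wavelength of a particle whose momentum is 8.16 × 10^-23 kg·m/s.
8.12 × 10^-12 m

Using the de Broglie relation λ = h/p:

λ = h/p
λ = (6.626 × 10^-34 J·s) / (8.16 × 10^-23 kg·m/s)
λ = 8.12 × 10^-12 m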